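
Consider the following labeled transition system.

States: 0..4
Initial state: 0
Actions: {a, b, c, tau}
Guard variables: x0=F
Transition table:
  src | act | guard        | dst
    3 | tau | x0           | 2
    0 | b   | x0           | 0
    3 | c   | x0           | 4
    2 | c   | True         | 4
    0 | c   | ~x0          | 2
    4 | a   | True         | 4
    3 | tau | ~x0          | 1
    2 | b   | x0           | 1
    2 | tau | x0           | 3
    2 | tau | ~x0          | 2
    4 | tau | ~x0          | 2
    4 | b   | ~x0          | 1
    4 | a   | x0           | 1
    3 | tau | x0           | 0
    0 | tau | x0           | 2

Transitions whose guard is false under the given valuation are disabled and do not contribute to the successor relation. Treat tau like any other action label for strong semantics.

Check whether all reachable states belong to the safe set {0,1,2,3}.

Safe = {0,1,2,3}
Reach set: {0,1,2,4}
  0: safe
  1: safe
  2: safe
  4: VIOLATES
counterexample path to 4: c·c

Answer: INVARIANT VIOLATED at state 4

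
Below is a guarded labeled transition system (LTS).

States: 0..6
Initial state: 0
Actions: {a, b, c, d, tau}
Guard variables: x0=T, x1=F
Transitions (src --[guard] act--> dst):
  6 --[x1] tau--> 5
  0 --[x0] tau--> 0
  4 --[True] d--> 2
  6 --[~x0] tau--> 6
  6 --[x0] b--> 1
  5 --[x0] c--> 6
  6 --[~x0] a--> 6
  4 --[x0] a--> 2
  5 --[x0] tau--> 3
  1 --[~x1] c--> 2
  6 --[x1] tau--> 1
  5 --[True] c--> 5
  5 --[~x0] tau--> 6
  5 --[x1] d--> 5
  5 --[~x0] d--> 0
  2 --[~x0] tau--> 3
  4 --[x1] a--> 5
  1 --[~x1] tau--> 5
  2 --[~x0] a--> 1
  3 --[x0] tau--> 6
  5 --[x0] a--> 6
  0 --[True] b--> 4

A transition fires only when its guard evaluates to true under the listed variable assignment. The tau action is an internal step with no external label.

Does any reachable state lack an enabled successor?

Answer: DEADLOCK at state 2

Working:
Reachable = {0,2,4}
  0: b→4  tau→0  [deg 2]
  2: ∅  [no exit]
  4: a→2  d→2  [deg 2]
witness 2: b·d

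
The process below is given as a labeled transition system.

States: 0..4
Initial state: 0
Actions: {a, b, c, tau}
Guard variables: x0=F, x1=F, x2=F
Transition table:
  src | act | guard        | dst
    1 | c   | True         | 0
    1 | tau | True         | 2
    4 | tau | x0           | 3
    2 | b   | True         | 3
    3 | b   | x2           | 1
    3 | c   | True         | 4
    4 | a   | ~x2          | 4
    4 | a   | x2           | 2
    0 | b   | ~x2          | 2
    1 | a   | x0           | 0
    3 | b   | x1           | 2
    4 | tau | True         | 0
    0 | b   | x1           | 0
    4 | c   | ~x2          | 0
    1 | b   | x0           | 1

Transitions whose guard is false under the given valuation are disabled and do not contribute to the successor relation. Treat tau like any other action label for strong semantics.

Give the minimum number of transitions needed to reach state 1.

Breadth-first toward 1:
  depth 0: {0}
  depth 1: {2}
  depth 2: {3}
  depth 3: {4}
1 never appears.

Answer: UNREACHABLE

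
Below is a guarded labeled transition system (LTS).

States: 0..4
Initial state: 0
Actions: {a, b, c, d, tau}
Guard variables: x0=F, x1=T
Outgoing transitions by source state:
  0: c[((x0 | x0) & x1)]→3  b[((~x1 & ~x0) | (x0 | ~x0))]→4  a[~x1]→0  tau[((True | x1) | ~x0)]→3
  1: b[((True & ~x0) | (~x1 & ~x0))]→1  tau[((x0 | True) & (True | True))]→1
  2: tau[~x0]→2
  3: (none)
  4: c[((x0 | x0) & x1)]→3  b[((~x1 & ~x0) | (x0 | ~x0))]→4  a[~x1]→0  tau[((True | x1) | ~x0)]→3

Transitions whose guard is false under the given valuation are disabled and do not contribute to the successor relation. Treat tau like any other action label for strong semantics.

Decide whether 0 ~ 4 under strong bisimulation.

Answer: BISIMILAR

Trace:
Compute ~ classes (split until stable):
  π0 = {{0,1,2,3,4}}
  π1 = {{0,1,4},{2},{3}}
  π2 = {{0,4},{1},{2},{3}}
Fixed point at round 3; 4 class(es).
0∈{0,4}, 4∈{0,4}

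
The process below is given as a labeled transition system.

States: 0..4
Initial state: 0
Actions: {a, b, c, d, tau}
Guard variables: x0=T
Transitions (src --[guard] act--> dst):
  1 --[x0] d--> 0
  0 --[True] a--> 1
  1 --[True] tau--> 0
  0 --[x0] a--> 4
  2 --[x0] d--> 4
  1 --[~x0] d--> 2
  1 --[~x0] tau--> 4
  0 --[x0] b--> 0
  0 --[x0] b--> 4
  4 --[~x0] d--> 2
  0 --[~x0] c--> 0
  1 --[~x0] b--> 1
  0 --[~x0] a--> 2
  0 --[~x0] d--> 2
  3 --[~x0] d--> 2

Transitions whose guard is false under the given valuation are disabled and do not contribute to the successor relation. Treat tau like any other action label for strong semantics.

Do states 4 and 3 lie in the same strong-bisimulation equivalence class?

Answer: BISIMILAR

Trace:
Bisimulation quotient by refinement:
  π0 = {{0,1,2,3,4}}
  π1 = {{0},{1},{2},{3,4}}
4 equivalence class(es) (converged in 2)
[4]={3,4}  [3]={3,4}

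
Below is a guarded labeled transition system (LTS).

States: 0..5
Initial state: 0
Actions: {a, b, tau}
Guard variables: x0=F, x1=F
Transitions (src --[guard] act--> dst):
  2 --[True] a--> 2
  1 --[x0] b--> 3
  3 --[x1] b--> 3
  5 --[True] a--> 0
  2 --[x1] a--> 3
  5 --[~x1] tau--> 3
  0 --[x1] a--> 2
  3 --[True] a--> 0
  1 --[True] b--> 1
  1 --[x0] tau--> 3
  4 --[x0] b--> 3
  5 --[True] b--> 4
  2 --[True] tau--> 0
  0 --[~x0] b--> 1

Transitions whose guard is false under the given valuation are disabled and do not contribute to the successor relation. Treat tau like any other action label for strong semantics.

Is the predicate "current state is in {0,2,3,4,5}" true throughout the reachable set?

Inv-set: {0,2,3,4,5}
R = {0,1}
  0: ok
  1: outside
counterexample path to 1: b

Answer: INVARIANT VIOLATED at state 1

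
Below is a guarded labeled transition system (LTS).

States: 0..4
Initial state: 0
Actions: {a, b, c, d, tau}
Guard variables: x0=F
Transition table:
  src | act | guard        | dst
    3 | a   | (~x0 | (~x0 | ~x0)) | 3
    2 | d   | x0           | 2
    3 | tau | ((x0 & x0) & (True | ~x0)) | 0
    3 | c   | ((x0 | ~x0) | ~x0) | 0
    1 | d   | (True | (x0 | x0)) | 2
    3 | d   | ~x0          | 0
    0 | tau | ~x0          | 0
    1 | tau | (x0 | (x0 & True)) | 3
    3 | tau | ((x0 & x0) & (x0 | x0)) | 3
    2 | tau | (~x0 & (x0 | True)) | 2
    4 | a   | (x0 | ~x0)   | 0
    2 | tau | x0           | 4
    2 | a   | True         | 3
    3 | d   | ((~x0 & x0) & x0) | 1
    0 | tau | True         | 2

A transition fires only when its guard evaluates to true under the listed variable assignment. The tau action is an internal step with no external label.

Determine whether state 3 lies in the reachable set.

Answer: REACHABLE

Analysis:
After dropping false guards: 9 live edges.
Layer 0: {0}
Layer 1: {2}  cumulative {0,2}
Layer 2: {3}  cumulative {0,2,3}
Reach set: {0,2,3}
trace reaching 3: tau·a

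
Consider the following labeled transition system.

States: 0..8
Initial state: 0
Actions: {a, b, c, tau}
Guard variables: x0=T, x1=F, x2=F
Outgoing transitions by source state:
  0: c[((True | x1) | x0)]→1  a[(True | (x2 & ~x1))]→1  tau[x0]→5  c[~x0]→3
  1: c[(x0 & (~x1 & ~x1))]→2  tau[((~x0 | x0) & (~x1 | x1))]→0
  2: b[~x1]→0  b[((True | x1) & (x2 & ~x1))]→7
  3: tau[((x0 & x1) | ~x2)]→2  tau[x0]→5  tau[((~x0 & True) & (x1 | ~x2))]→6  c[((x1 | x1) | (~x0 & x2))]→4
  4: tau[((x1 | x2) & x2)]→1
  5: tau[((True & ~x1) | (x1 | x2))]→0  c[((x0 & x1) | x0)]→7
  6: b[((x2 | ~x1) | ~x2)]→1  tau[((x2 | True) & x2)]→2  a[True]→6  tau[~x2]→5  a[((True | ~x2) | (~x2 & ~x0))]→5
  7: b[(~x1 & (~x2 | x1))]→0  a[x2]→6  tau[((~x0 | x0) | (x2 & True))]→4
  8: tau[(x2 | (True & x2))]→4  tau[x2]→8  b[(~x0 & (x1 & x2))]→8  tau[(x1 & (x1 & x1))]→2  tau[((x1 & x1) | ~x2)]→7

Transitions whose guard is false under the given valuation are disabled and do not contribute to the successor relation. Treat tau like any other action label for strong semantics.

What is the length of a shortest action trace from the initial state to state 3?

Layered search for 3:
  Layer 0: {0}
  Layer 1: {1,5}
  Layer 2: {2,7}
  Layer 3: {4}
3 never appears.

Answer: UNREACHABLE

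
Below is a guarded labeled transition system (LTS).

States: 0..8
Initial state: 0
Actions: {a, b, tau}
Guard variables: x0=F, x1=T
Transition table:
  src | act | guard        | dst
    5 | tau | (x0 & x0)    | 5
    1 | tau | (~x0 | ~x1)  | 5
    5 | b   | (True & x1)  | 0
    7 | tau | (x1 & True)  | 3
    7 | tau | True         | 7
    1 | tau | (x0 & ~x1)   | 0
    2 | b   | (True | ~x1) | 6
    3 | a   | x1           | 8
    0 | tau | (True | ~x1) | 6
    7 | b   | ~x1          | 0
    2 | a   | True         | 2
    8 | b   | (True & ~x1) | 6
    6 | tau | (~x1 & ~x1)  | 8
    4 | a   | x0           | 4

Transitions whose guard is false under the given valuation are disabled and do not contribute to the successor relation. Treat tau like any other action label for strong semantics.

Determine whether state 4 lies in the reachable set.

Answer: UNREACHABLE

Working:
After dropping false guards: 8 live edges.
depth 0: {0}
depth 1: {6}  now seen {0,6}
Reach set: {0,6}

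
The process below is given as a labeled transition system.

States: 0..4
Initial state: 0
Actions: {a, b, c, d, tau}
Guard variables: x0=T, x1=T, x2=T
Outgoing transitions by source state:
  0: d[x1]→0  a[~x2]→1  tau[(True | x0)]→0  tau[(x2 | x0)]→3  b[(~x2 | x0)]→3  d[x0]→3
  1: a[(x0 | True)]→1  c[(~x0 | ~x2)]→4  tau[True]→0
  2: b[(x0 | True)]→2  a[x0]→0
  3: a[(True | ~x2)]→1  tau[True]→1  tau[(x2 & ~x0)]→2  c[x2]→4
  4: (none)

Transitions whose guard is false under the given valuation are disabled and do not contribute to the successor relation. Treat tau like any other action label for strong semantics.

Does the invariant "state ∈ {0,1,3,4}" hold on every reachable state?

Allowed set {0,1,3,4}
Reach set: {0,1,3,4}
  0: ok
  1: ok
  3: ok
  4: ok

Answer: INVARIANT HOLDS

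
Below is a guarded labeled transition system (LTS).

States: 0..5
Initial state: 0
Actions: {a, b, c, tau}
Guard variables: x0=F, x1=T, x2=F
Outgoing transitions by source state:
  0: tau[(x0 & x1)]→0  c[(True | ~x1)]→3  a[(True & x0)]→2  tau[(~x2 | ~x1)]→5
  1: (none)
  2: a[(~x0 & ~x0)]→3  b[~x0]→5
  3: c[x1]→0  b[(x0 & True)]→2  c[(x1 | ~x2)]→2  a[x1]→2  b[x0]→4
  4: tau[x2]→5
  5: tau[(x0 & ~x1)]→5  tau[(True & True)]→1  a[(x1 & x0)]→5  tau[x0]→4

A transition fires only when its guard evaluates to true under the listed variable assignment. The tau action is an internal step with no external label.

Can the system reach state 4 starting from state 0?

8 transition(s) survive guard evaluation.
Layer 0: {0}
Layer 1: {3,5}  now seen {0,3,5}
Layer 2: {1,2}  now seen {0,1,2,3,5}
R = {0,1,2,3,5}

Answer: UNREACHABLE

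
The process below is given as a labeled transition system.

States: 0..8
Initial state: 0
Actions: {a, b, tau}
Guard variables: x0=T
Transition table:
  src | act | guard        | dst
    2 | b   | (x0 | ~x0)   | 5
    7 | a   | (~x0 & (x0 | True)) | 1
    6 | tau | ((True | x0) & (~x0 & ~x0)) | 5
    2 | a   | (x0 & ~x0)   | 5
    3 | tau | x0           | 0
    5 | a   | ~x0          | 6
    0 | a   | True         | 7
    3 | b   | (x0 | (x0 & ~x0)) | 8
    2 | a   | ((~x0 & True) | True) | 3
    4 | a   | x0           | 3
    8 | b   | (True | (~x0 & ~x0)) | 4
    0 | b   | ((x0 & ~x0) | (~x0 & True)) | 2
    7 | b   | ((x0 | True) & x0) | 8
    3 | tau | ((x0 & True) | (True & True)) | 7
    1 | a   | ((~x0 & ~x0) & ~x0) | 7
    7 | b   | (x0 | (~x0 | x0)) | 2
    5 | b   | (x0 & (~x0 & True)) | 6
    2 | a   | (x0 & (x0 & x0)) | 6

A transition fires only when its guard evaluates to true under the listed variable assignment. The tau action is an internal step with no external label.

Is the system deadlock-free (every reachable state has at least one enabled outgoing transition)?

Answer: DEADLOCK at state 5

Analysis:
Reach set: {0,2,3,4,5,6,7,8}
  0: a→7  [1 exit(s)]
  2: a→3  a→6  b→5  [3 exit(s)]
  3: b→8  tau→0  tau→7  [3 exit(s)]
  4: a→3  [1 exit(s)]
  5: ∅  [STUCK]
  6: ∅  [STUCK]
  7: b→2  b→8  [2 exit(s)]
  8: b→4  [1 exit(s)]
witness 5: a·b·b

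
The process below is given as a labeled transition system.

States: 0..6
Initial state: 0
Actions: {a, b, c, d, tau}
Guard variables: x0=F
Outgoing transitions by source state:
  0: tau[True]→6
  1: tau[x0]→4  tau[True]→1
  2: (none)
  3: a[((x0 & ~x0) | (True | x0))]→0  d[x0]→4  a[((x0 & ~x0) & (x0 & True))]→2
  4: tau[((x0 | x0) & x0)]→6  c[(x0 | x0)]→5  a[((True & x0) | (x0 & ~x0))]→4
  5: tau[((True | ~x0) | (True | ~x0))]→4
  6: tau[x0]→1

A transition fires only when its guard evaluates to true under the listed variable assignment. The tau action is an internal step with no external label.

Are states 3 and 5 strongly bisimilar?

Bisimulation quotient by refinement:
  π0 = {{0,1,2,3,4,5,6}}
  π1 = {{0,1,5},{2,4,6},{3}}
  π2 = {{0,5},{1},{2,4,6},{3}}
4 equivalence class(es) (converged in 3)
[3]={3}  [5]={0,5}

Answer: NOT BISIMILAR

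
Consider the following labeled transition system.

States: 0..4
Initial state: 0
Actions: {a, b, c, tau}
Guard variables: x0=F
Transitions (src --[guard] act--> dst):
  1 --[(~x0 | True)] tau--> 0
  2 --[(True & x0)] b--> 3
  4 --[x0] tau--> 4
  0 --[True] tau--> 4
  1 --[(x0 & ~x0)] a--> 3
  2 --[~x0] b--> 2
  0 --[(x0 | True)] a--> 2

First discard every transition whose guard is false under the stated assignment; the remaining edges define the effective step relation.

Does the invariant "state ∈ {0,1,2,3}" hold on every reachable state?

Answer: INVARIANT VIOLATED at state 4

Trace:
Inv-set: {0,1,2,3}
R = {0,2,4}
  0: ✓
  2: ✓
  4: ✗ unsafe
counterexample path to 4: tau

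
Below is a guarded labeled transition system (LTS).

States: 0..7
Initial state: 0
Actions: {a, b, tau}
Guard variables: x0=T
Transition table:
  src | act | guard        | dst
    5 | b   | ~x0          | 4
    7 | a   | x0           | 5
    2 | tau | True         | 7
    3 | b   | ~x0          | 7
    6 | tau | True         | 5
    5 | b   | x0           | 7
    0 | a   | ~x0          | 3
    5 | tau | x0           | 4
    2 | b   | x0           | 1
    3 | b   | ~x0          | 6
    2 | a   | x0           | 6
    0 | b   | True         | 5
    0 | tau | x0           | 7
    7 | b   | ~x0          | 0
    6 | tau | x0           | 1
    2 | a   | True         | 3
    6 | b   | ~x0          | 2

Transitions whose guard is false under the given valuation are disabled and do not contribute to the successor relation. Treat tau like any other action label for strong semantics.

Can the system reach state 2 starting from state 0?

Guard filter leaves 11 enabled edge(s).
L0 = {0}
L1 = {5,7}  now seen {0,5,7}
L2 = {4}  now seen {0,4,5,7}
R = {0,4,5,7}

Answer: UNREACHABLE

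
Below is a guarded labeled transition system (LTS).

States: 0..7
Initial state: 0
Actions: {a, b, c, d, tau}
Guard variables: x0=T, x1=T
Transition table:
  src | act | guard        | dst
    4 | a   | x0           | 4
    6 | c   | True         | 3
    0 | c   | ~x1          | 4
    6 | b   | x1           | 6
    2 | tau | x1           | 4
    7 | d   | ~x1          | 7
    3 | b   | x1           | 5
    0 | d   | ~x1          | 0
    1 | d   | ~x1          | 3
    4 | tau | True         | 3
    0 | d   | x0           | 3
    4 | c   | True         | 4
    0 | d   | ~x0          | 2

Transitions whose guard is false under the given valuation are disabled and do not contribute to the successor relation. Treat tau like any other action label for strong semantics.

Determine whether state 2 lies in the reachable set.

Answer: UNREACHABLE

Trace:
After dropping false guards: 8 live edges.
depth 0: {0}
depth 1: {3}  total {0,3}
depth 2: {5}  total {0,3,5}
Reach set: {0,3,5}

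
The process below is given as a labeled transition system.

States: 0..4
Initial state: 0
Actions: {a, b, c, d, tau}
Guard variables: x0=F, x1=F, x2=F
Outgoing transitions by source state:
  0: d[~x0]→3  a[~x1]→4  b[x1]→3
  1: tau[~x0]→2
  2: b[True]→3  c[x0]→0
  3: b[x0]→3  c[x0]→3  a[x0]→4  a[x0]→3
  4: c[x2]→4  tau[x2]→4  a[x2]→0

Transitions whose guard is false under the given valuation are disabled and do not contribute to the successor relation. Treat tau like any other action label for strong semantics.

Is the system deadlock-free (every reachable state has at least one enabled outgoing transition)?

R = {0,3,4}
  0: a→4  d→3  [2 out]
  3: ∅  [deadlock]
  4: ∅  [deadlock]
witness 3: d

Answer: DEADLOCK at state 3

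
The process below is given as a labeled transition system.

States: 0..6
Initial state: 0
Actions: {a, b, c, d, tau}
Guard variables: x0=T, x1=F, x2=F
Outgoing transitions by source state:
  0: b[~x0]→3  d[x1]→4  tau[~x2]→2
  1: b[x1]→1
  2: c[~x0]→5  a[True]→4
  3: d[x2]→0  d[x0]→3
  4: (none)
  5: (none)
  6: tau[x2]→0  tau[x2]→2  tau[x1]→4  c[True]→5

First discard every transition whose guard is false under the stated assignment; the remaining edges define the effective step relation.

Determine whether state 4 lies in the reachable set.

4 transition(s) survive guard evaluation.
L0 = {0}
L1 = {2}  cumulative {0,2}
L2 = {4}  cumulative {0,2,4}
Reachable = {0,2,4}
Path to 4: tau·a

Answer: REACHABLE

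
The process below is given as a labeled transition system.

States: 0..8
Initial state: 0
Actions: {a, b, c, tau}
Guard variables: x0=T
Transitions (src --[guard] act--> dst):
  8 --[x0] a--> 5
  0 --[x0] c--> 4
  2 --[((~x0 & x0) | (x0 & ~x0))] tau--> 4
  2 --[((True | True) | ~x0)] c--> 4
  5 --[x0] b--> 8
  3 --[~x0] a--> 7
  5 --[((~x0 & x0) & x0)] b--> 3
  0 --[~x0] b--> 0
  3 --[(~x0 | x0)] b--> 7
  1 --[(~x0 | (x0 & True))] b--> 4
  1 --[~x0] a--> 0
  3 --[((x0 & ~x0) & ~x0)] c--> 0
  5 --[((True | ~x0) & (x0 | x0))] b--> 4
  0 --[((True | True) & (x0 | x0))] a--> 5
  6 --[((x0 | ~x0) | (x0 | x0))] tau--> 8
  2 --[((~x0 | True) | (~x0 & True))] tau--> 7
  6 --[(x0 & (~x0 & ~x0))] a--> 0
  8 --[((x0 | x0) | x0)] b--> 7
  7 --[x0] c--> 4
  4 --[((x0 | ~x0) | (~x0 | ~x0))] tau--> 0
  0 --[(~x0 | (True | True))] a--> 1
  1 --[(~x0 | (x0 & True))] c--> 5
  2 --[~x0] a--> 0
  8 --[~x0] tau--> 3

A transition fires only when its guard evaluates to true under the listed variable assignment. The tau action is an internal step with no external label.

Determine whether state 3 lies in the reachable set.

15 transition(s) survive guard evaluation.
L0 = {0}
L1 = {1,4,5}  cumulative {0,1,4,5}
L2 = {8}  cumulative {0,1,4,5,8}
L3 = {7}  cumulative {0,1,4,5,7,8}
Reachable = {0,1,4,5,7,8}

Answer: UNREACHABLE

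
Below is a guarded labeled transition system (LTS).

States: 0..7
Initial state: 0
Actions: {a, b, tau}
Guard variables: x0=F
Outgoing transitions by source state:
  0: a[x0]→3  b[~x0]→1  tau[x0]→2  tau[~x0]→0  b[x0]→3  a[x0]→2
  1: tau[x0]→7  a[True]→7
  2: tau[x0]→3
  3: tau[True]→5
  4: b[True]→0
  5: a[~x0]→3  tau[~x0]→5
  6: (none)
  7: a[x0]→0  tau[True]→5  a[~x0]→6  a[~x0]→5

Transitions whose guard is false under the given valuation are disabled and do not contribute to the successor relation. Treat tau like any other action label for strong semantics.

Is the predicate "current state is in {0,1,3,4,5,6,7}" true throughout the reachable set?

Inv-set: {0,1,3,4,5,6,7}
Reachable = {0,1,3,5,6,7}
  0: ok
  1: ok
  3: ok
  5: ok
  6: ok
  7: ok

Answer: INVARIANT HOLDS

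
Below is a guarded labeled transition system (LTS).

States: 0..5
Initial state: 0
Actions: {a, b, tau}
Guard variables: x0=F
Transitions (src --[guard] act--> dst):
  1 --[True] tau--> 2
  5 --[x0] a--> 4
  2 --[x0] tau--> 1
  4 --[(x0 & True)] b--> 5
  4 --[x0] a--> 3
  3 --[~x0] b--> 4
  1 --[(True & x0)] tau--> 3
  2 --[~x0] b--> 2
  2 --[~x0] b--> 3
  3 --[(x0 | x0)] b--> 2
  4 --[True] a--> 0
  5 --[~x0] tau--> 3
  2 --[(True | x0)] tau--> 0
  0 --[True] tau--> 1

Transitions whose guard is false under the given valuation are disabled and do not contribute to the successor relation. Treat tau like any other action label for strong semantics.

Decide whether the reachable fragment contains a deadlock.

Answer: DEADLOCK-FREE

Trace:
Reachable = {0,1,2,3,4}
  0: tau→1  [1 out]
  1: tau→2  [1 out]
  2: b→2  b→3  tau→0  [3 out]
  3: b→4  [1 out]
  4: a→0  [1 out]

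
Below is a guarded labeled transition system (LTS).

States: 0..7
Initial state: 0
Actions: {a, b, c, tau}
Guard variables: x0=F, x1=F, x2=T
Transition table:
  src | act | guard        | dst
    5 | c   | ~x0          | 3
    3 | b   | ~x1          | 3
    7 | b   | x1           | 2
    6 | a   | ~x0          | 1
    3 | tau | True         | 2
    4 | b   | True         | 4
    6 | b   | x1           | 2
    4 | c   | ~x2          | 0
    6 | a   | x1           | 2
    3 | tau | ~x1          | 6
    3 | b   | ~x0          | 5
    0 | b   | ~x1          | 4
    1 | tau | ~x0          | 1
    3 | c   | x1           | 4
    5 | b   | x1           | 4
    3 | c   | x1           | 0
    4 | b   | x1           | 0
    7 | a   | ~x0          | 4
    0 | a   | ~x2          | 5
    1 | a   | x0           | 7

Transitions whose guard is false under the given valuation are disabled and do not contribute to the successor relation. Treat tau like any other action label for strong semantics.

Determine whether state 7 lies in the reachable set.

10 transition(s) survive guard evaluation.
depth 0: {0}
depth 1: {4}  total {0,4}
Reachable = {0,4}

Answer: UNREACHABLE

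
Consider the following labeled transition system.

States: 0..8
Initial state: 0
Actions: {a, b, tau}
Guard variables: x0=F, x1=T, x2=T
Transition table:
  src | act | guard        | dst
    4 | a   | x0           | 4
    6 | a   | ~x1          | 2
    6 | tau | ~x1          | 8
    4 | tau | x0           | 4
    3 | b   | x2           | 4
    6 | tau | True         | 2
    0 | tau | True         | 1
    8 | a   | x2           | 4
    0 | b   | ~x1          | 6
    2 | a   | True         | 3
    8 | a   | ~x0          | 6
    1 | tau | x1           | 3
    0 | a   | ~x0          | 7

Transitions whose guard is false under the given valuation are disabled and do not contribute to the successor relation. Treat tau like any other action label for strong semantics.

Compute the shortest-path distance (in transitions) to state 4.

Answer: 3

Analysis:
BFS to 4:
  L0 = {0}
  L1 = {1,7}
  L2 = {3}
  L3 = {4}
first hit 4 at d=3 via tau·tau·b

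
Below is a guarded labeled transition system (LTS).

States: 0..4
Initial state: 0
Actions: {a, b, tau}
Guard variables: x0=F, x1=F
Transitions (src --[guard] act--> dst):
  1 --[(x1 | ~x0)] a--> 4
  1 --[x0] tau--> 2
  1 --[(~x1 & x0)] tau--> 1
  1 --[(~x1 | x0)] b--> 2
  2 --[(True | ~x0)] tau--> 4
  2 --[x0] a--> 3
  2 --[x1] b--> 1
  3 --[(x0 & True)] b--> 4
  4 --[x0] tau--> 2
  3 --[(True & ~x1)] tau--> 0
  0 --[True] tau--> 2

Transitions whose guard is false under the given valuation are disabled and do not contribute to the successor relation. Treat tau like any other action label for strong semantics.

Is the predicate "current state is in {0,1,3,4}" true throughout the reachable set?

Allowed set {0,1,3,4}
Reach set: {0,2,4}
  0: ok
  2: outside
  4: ok
reach 2 via tau — violates

Answer: INVARIANT VIOLATED at state 2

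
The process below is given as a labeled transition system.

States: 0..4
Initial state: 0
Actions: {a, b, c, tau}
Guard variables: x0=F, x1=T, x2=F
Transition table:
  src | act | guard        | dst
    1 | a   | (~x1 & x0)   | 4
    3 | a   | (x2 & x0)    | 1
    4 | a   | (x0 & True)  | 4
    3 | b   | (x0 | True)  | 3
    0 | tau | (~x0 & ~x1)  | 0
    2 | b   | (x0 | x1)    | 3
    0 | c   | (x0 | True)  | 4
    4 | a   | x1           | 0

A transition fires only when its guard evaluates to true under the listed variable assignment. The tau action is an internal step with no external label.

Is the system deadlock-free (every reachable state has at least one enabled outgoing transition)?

Reach set: {0,4}
  0: c→4  [1 exit(s)]
  4: a→0  [1 exit(s)]

Answer: DEADLOCK-FREE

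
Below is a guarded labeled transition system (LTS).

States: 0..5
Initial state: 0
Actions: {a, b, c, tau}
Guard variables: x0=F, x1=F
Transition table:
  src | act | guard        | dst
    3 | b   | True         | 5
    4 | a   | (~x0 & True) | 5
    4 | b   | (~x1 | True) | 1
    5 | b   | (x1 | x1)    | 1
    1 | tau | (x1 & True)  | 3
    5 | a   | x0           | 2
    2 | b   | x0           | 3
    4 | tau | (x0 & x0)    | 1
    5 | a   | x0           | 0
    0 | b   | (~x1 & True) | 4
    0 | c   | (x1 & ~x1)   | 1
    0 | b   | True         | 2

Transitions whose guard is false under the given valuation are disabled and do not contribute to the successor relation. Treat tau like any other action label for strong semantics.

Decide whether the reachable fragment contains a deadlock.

R = {0,1,2,4,5}
  0: b→2  b→4  [deg 2]
  1: ∅  [no exit]
  2: ∅  [no exit]
  4: a→5  b→1  [deg 2]
  5: ∅  [no exit]
trace reaching 1: b·b

Answer: DEADLOCK at state 1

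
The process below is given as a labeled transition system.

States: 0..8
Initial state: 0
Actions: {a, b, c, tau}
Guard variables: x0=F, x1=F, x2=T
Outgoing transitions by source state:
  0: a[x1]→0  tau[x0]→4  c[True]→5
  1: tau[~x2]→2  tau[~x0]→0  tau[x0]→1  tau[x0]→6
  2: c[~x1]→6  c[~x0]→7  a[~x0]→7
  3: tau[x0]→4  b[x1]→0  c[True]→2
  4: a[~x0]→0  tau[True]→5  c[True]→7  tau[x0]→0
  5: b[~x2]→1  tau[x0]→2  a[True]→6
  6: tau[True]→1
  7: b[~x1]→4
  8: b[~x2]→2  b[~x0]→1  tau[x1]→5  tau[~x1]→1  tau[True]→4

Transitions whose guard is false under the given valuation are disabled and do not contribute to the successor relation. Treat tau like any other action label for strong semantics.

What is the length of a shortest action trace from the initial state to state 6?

Layered search for 6:
  L0 = {0}
  L1 = {5}
  L2 = {6}
6 enters at depth 2; path c·a

Answer: 2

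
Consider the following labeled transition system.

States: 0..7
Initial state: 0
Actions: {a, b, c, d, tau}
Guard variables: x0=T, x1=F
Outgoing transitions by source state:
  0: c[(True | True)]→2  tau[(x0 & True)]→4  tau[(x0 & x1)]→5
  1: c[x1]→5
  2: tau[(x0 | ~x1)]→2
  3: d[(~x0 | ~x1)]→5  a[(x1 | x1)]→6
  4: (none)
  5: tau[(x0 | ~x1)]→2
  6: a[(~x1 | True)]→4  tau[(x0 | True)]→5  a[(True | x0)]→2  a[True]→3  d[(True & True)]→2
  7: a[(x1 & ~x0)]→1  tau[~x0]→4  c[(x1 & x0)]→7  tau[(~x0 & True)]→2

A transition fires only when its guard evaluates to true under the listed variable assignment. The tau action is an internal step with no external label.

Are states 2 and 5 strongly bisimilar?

Answer: BISIMILAR

Trace:
Refine partition for ~:
  round 0: {{0,1,2,3,4,5,6,7}}
  round 1: {{0},{1,4,7},{2,5},{3},{6}}
stable after 2 split(s): 5 block(s)
2∈{2,5}, 5∈{2,5}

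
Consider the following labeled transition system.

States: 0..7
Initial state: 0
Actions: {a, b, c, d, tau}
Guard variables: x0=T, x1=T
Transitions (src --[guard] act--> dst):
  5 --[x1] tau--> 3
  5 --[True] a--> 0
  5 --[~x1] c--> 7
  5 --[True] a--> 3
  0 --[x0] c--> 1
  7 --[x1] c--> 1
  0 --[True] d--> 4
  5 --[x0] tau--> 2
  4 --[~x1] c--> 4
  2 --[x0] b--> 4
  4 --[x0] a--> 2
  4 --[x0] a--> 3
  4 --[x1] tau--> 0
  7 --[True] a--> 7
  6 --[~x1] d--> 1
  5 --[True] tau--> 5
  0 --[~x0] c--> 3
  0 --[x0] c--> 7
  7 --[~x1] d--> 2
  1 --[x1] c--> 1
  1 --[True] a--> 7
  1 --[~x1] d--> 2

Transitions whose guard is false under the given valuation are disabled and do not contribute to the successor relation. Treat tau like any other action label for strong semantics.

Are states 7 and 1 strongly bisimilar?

Answer: BISIMILAR

Trace:
Compute ~ classes (split until stable):
  round 0: {{0,1,2,3,4,5,6,7}}
  round 1: {{0},{1,7},{2},{3,6},{4,5}}
  round 2: {{0},{1,7},{2},{3,6},{4},{5}}
Fixed point at round 3; 6 class(es).
[7]={1,7}  [1]={1,7}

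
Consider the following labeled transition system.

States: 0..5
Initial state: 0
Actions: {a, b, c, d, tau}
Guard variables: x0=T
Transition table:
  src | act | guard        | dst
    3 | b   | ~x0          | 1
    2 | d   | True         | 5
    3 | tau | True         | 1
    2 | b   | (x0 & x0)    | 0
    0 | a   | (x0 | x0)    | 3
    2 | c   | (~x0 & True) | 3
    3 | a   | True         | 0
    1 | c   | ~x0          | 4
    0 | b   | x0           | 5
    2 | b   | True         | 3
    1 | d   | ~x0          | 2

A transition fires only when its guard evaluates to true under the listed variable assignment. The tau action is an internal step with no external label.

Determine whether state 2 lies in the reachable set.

Answer: UNREACHABLE

Analysis:
After dropping false guards: 7 live edges.
depth 0: {0}
depth 1: {3,5}  total {0,3,5}
depth 2: {1}  total {0,1,3,5}
R = {0,1,3,5}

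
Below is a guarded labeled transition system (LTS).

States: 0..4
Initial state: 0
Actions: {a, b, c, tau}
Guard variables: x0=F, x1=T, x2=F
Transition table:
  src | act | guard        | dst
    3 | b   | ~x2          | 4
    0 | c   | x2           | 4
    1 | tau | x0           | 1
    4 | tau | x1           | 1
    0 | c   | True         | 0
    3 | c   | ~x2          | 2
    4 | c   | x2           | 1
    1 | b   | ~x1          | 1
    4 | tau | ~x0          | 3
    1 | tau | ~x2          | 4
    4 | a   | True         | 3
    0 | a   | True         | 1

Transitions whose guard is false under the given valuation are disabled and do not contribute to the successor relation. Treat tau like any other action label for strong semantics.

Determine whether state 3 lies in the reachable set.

After dropping false guards: 8 live edges.
depth 0: {0}
depth 1: {1}  total {0,1}
depth 2: {4}  total {0,1,4}
depth 3: {3}  total {0,1,3,4}
depth 4: {2}  total {0,1,2,3,4}
Reach set: {0,1,2,3,4}
trace reaching 3: a·tau·tau

Answer: REACHABLE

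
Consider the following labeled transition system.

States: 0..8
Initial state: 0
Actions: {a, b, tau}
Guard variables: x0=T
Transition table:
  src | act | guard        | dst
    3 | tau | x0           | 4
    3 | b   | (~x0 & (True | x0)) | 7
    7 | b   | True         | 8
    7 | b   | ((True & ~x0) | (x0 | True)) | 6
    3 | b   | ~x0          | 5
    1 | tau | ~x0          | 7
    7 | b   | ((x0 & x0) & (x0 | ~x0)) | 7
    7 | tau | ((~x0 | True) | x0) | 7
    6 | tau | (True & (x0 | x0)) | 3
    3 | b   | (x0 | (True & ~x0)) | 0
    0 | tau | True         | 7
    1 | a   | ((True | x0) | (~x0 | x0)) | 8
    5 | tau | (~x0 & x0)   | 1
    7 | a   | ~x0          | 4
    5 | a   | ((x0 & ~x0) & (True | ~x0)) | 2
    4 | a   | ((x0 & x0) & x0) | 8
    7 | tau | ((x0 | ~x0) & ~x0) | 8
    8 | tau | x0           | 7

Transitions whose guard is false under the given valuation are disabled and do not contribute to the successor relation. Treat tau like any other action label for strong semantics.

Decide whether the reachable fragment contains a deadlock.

Answer: DEADLOCK-FREE

Working:
Reach set: {0,3,4,6,7,8}
  0: tau→7  [deg 1]
  3: b→0  tau→4  [deg 2]
  4: a→8  [deg 1]
  6: tau→3  [deg 1]
  7: b→6  b→7  b→8  tau→7  [deg 4]
  8: tau→7  [deg 1]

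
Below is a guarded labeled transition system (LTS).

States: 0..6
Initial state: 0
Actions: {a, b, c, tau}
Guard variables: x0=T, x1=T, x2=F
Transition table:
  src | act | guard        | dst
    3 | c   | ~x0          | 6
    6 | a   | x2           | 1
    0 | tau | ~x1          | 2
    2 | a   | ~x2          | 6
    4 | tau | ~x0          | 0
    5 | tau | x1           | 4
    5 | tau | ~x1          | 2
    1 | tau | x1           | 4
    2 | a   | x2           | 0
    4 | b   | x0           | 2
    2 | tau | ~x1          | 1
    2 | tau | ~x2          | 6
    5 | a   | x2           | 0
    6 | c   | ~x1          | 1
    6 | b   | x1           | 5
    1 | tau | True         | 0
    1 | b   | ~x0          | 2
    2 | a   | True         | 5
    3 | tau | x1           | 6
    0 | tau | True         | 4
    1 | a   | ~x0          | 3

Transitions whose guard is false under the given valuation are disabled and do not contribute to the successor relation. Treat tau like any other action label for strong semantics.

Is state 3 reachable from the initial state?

10 transition(s) survive guard evaluation.
L0 = {0}
L1 = {4}  now seen {0,4}
L2 = {2}  now seen {0,2,4}
L3 = {5,6}  now seen {0,2,4,5,6}
Reach set: {0,2,4,5,6}

Answer: UNREACHABLE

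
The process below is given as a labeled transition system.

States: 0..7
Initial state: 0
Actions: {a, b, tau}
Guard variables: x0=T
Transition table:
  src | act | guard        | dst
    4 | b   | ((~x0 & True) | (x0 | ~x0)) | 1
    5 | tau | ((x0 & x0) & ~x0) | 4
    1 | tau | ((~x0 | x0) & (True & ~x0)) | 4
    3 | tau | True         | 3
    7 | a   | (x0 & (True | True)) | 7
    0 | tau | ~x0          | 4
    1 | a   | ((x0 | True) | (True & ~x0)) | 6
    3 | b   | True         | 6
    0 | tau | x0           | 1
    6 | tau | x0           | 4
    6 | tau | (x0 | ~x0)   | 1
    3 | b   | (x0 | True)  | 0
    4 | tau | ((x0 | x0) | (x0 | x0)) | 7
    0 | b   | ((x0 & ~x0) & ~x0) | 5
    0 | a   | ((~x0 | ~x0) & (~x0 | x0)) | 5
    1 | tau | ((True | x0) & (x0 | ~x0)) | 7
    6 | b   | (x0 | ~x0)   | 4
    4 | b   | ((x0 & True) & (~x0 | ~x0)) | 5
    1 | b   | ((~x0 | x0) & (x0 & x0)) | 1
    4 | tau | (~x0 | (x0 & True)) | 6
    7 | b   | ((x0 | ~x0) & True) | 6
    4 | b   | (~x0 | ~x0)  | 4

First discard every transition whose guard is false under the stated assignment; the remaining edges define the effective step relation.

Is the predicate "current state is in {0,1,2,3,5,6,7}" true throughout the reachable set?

Answer: INVARIANT VIOLATED at state 4

Working:
Inv-set: {0,1,2,3,5,6,7}
Reachable = {0,1,4,6,7}
  0: safe
  1: safe
  4: outside
  6: safe
  7: safe
witness against invariant: tau·a·tau → 4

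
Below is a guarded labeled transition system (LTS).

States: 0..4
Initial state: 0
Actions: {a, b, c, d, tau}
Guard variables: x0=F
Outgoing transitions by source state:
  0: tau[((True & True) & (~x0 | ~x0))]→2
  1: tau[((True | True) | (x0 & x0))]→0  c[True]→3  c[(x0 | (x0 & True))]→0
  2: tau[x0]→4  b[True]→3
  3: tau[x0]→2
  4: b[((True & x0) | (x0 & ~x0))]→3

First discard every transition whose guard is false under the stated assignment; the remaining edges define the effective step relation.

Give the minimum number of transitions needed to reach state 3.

BFS to 3:
  L0 = {0}
  L1 = {2}
  L2 = {3}
3 enters at depth 2; path tau·b

Answer: 2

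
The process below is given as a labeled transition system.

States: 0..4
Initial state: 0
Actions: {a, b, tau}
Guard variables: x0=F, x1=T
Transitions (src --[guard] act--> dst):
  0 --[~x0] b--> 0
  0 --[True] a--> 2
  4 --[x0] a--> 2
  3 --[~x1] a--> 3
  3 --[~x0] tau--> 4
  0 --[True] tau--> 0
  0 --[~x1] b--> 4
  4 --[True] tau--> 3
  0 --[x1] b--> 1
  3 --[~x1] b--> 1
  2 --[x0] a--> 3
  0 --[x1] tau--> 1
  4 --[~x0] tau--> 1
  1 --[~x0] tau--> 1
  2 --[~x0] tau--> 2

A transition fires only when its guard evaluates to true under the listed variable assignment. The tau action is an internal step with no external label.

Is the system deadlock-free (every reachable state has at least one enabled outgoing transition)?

Reach set: {0,1,2}
  0: a→2  b→0  b→1  tau→0  tau→1  [deg 5]
  1: tau→1  [deg 1]
  2: tau→2  [deg 1]

Answer: DEADLOCK-FREE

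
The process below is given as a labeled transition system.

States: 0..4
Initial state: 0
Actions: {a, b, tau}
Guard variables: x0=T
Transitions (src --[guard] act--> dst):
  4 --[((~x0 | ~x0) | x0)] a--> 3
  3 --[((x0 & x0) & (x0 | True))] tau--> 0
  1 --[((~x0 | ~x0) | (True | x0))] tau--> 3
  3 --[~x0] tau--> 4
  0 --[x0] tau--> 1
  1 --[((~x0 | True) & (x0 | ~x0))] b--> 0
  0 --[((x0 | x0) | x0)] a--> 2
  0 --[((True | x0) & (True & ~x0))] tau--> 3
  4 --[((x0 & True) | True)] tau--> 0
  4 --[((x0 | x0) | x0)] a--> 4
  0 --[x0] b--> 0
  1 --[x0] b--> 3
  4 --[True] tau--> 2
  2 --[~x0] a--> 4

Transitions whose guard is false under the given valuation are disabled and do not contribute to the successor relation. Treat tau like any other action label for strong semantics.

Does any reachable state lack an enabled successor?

Answer: DEADLOCK at state 2

Trace:
Reach set: {0,1,2,3}
  0: a→2  b→0  tau→1  [3 exit(s)]
  1: b→0  b→3  tau→3  [3 exit(s)]
  2: ∅  [no exit]
  3: tau→0  [1 exit(s)]
Path to 2: a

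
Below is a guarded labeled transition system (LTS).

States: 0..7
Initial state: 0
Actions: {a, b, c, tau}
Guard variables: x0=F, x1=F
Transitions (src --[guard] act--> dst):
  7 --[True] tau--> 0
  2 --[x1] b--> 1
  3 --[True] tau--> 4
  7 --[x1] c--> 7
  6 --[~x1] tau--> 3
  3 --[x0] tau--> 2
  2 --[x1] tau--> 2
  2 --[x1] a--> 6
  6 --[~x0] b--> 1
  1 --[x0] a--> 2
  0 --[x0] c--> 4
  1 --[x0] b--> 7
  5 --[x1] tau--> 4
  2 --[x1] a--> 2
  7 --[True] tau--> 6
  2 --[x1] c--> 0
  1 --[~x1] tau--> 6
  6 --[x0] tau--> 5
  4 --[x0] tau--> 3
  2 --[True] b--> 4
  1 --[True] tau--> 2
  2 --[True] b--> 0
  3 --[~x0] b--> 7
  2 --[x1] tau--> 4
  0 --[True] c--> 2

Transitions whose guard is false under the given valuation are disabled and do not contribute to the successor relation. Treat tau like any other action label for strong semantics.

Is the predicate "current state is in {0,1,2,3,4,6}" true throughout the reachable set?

Answer: INVARIANT HOLDS

Analysis:
Inv-set: {0,1,2,3,4,6}
Reach set: {0,2,4}
  0: ok
  2: ok
  4: ok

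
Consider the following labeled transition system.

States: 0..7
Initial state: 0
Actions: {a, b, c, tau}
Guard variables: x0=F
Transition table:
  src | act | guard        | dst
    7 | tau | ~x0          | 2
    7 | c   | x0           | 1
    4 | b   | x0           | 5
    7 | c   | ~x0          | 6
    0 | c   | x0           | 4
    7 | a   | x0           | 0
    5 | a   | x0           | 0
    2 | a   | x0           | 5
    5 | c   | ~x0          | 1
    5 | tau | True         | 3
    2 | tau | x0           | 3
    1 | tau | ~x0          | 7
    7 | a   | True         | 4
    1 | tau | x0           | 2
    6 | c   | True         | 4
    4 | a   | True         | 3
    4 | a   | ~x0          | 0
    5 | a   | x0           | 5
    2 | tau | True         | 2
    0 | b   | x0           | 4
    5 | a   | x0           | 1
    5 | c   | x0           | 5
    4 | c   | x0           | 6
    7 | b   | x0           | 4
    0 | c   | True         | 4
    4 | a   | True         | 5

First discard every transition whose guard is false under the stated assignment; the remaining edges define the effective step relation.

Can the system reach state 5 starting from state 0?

After dropping false guards: 12 live edges.
L0 = {0}
L1 = {4}  now seen {0,4}
L2 = {3,5}  now seen {0,3,4,5}
L3 = {1}  now seen {0,1,3,4,5}
L4 = {7}  now seen {0,1,3,4,5,7}
L5 = {2,6}  now seen {0,1,2,3,4,5,6,7}
Reachable = {0,1,2,3,4,5,6,7}
trace reaching 5: c·a

Answer: REACHABLE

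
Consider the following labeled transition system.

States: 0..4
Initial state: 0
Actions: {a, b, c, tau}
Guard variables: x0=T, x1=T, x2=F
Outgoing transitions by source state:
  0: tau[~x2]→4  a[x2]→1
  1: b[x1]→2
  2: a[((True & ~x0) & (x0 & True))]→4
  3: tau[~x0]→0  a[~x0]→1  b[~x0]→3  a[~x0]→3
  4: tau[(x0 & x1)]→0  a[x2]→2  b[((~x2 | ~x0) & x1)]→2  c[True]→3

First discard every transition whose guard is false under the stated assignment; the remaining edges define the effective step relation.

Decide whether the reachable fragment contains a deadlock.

R = {0,2,3,4}
  0: tau→4  [1 exit(s)]
  2: ∅  [deadlock]
  3: ∅  [deadlock]
  4: b→2  c→3  tau→0  [3 exit(s)]
Path to 2: tau·b

Answer: DEADLOCK at state 2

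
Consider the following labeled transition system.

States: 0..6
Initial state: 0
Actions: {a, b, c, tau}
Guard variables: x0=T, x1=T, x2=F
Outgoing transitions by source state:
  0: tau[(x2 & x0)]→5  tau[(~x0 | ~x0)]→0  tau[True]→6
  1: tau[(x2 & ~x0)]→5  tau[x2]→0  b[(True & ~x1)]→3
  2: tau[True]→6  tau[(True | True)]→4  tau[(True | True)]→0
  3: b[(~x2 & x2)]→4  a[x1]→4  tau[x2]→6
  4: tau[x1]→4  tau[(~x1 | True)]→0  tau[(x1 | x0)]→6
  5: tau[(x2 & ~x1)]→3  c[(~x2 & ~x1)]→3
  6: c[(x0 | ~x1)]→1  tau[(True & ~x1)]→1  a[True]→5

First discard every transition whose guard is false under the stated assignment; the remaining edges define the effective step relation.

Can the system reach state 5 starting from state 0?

Answer: REACHABLE

Analysis:
10 transition(s) survive guard evaluation.
L0 = {0}
L1 = {6}  total {0,6}
L2 = {1,5}  total {0,1,5,6}
Reach set: {0,1,5,6}
Path to 5: tau·a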